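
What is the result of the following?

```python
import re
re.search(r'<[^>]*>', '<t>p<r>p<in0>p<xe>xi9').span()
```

The match spans [0:3] → '<t>'.

(0, 3)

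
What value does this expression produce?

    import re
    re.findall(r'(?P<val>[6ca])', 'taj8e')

['a']

`findall` collects group 1 from the one match (1 total).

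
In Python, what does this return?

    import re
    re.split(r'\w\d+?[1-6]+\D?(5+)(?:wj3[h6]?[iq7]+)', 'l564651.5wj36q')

The pattern matches a word character, then one or more of a digit (lazy); then one or more of a character in [1-6], then optionally a non-digit; then one or more of a literal '5' (captured); then the literal 'wj3', then optionally one of [h6], then one or more of one of [iq7] (non-capturing group).
Matches to split on: at [0:14] → 'l564651.5wj36q'.
The group in the pattern means `split` returns the separators' captures alongside the pieces.

['', '5', '']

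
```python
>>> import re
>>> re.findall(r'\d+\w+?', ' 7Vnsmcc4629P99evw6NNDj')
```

The pattern matches one or more of a digit; then one or more of a word character (lazy).
Lazy quantifiers expand one character at a time until the remainder of the pattern can match.
Matches: at [1:3] → '7V'; at [8:13] → '4629P'; at [13:16] → '99e'; at [18:20] → '6N'.
No capturing groups, so `findall` returns the 4 full match strings.

['7V', '4629P', '99e', '6N']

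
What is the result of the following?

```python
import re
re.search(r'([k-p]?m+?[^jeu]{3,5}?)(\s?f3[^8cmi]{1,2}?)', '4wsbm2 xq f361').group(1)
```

Pattern: optionally a character in [k-p], then one or more of the literal 'm' (lazy), then 3 to 5 of any character except [jeu] (lazy) (captured); then optionally whitespace, then the literal 'f3', then 1 to 2 of any character except [8cmi] (lazy) (captured).
Lazy quantifiers expand one character at a time until the remainder of the pattern can match.
`re.search` tries every starting position until one works.
The match spans [4:13] → 'm2 xq f36'.
Captured: group 1 = 'm2 xq', group 2 = ' f36'.

'm2 xq'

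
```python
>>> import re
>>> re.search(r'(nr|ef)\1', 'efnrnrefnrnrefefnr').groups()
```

('nr',)

The match spans [2:6] → 'nrnr'.
Captured: group 1 = 'nr'.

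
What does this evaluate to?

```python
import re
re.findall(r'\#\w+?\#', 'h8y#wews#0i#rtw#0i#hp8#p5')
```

With no groups in the pattern, `findall` gives back each whole match — 3 here.

['#wews#', '#rtw#', '#hp8#']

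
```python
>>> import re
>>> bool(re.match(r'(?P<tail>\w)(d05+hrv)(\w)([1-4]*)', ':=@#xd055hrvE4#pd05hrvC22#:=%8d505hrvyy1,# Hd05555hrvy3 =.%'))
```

False

This matches a word character (captured as 'tail'); then the literal 'd0', then one or more of the literal '5', then the literal 'hrv' (captured); then a word character (captured); then zero or more of a character in [1-4] (captured).
With `match`, the pattern is implicitly anchored at the beginning.
Here the pattern fails at index 0, so the call returns None, and `bool(None)` is False.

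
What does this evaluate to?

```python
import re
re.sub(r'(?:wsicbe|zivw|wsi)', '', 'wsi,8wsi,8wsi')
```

Matches: at [0:3] → 'wsi'; at [5:8] → 'wsi'; at [10:13] → 'wsi'.
Each match is replaced by ''.

',8,8'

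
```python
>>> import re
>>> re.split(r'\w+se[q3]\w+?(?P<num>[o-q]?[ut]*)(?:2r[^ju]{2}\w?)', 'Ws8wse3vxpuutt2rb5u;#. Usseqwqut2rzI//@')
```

The pattern matches one or more of a word character, then the literal 'se'; then one of [q3], then one or more of a word character (lazy); then optionally a character in [o-q], then zero or more of one of [ut] (captured as 'num'); then the literal '2r', then exactly 2 of any character except [ju], then optionally a word character (non-capturing group).
Matches to split on: at [0:19] → 'Ws8wse3vxpuutt2rb5u'; at [23:36] → 'Usseqwqut2rzI'.
The group in the pattern means `split` returns the separators' captures alongside the pieces.

['', 'puutt', ';#. ', 'qut', '//@']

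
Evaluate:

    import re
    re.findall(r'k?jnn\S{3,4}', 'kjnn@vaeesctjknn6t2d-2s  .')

This matches optionally a literal 'k'; then the literal 'jnn', then 3 to 4 of a non-whitespace character.
Matches: at [0:8] → 'kjnn@vae'.
With no groups in the pattern, `findall` gives back each whole match — 1 here.

['kjnn@vae']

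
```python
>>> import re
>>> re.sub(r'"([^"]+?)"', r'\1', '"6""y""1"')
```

'6y1'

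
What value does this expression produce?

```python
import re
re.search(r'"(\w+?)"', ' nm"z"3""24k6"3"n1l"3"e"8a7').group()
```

Unlike `match`, `search` isn't anchored — it looks for the pattern anywhere in the string.
The match spans [3:6] → '"z"'.
Captured: group 1 = 'z'.

'"z"'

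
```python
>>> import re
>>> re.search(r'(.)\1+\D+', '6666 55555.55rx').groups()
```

('6',)

The match spans [0:5] → '6666 '.
Captured: group 1 = '6'.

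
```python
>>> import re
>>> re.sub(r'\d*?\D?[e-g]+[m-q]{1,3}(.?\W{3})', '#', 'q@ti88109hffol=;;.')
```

The pattern matches zero or more of a digit (lazy); then optionally a non-digit, then one or more of a character in [e-g], then 1 to 3 of a character in [m-q]; then optionally any character, then exactly 3 of a non-word character (captured).
Matches: at [4:17] → '88109hffol=;;'.
`sub` substitutes '#' at each match site.

'q@ti#.'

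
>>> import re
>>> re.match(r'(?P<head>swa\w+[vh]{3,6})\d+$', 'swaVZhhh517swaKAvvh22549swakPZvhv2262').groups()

('swaVZhhh517swaKAvvh22549swakPZvhv',)

Pattern: the literal 'swa', then one or more of a word character, then 3 to 6 of one of [vh] (captured as 'head'); then one or more of a digit; then anchored at the end.
With `match`, the pattern is implicitly anchored at the beginning.
The match spans [0:37] → 'swaVZhhh517swaKAvvh22549swakPZvhv2262'.
Captured: group 1 = 'swaVZhhh517swaKAvvh22549swakPZvhv'.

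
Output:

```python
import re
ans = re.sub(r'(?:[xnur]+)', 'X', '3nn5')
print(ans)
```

3X5

Pattern: one or more of one of [xnur] (non-capturing group).
Matches: at [1:3] → 'nn'.
`sub` substitutes 'X' at each match site.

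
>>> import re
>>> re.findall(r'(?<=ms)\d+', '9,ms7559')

The positive lookaround only admits positions where the adjacent text matches; those characters stay outside the span.
Walking the string: at [4:8] → '7559'.
`findall` yields the raw match text (1 of them) because the pattern has no groups.

['7559']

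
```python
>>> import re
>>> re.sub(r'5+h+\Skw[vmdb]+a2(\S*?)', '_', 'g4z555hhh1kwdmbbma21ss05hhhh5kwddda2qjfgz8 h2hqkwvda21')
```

'g4z_1ss0_qjfgz8 h2hqkwvda21'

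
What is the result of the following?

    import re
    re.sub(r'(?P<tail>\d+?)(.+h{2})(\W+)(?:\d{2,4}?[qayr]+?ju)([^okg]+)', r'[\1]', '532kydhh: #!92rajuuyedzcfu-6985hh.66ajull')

Pattern: one or more of a digit (lazy) (captured as 'tail'); then one or more of any character, then exactly 2 of a literal 'h' (captured); then one or more of a non-word character (captured); then 2 to 4 of a digit (lazy), then one or more of one of [qayr] (lazy), then the literal 'ju' (non-capturing group); then one or more of any character except [okg] (captured).
With the lazy modifier that quantifier settles for the fewest repetitions that let the rest of the pattern succeed (the atoms after it are unaffected and can still be greedy).
Matches: at [0:41] → '532kydhh: #!92rajuuyedzcfu-6985hh.66ajull'.
Each match is replaced using the text its own group 1 captured.

'[5]'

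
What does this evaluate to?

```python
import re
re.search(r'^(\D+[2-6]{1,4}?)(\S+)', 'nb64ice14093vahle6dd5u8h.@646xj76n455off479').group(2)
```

'4ice14093vahle6dd5u8h.@646xj76n455off479'

The match spans [0:43] → 'nb64ice14093vahle6dd5u8h.@646xj76n455off479'.
Captured: group 1 = 'nb6', group 2 = '4ice14093vahle6dd5u8h.@646xj76n455off479'.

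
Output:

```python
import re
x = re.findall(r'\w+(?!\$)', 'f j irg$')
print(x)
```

Because the assertion is negative and zero-width, positions next to the forbidden text are skipped.
Scanning left to right: at [0:1] → 'f'; at [2:3] → 'j'; at [4:6] → 'ir'.
Since nothing is captured, `findall` lists the 3 matched substrings directly.

['f', 'j', 'ir']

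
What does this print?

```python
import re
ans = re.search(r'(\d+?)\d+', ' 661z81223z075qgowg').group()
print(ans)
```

661

The match spans [1:4] → '661'.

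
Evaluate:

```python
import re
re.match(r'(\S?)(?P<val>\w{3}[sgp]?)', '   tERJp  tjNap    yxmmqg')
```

None

With `match`, the pattern is implicitly anchored at the beginning.
Here the string doesn't start with a match, so the call returns None.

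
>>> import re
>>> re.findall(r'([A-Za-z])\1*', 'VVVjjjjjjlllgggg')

`\1` is not a pattern — it's the concrete string captured by group 1, re-applied verbatim.
One capturing group, so `findall` returns just the captured substring from each match — 4 in all.

['V', 'j', 'l', 'g']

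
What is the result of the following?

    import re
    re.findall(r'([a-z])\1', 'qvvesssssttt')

['v', 's', 's', 't']

`\1` has to match the exact text group 1 already captured.
Matches: at [1:3] match 'vv', group 1 = 'v'; at [4:6] match 'ss', group 1 = 's'; at [6:8] match 'ss', group 1 = 's'; at [9:11] match 'tt', group 1 = 't'.
With a single group, `findall` returns only what that group captured — 4 items.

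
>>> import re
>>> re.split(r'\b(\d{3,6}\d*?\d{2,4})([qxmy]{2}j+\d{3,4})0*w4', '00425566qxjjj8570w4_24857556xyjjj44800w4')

['', '00425566', 'qxjjj8570', '_24857556xyjjj44800w4']

The pattern matches a word boundary (`\b`, zero-width); then 3 to 6 of a digit, then zero or more of a digit (lazy), then 2 to 4 of a digit (captured); then exactly 2 of one of [qxmy], then one or more of the literal 'j', then 3 to 4 of a digit (captured); then zero or more of a literal '0', then the literal 'w4'.
Matches to split on: at [0:19] → '00425566qxjjj8570w4'.
`re.split` interleaves the captured-group text with the surrounding fragments.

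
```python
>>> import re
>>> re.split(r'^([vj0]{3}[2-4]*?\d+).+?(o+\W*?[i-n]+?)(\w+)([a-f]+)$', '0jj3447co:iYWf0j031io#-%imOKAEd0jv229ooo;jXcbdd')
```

Pattern: anchored at the start of the string; then exactly 3 of one of [vj0], then zero or more of a character in [2-4] (lazy), then one or more of a digit (captured); then one or more of any character (lazy); then one or more of the literal 'o', then zero or more of a non-word character (lazy), then one or more of a character in [i-n] (lazy) (captured); then one or more of a word character (captured); then one or more of a character in [a-f] (captured); then anchored at the end.
With the lazy modifier that quantifier settles for the fewest repetitions that let the rest of the pattern succeed (the atoms after it are unaffected and can still be greedy).
Matches to split on: at [0:47] → '0jj3447co:iYWf0j031io#-%imOKAEd0jv229ooo;jXcbdd'.
With a capturing group present, the delimiter's captured portion is kept in the result list.

['', '0jj3447', 'ooo;j', 'Xcbd', 'd', '']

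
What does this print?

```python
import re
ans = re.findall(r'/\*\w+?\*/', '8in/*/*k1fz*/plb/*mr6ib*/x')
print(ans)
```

['/*k1fz*/', '/*mr6ib*/']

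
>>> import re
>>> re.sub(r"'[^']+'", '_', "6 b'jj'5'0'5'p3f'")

`sub` substitutes '_' at each match site.

'6 b_5_5_'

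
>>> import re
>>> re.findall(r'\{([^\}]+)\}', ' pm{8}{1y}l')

Because there's exactly one group, `findall` drops the full match and keeps group 1 from each hit.

['8', '1y']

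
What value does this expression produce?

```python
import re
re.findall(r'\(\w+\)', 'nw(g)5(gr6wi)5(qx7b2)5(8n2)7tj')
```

['(g)', '(gr6wi)', '(qx7b2)', '(8n2)']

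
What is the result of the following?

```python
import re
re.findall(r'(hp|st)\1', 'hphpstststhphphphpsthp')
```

`\1` is not a pattern — it's the concrete string captured by group 1, re-applied verbatim.
Matches: at [0:4] match 'hphp', group 1 = 'hp'; at [4:8] match 'stst', group 1 = 'st'; at [10:14] match 'hphp', group 1 = 'hp'; at [14:18] match 'hphp', group 1 = 'hp'.
One capturing group, so `findall` returns just the captured substring from each match — 4 in all.

['hp', 'st', 'hp', 'hp']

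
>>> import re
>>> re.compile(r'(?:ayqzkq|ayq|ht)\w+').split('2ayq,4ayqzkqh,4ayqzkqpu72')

['2ayq,4', ',4', '']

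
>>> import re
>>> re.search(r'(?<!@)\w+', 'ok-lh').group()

The negative lookahead/lookbehind blocks any match where the forbidden context is present.
Unlike `match`, `search` isn't anchored — it looks for the pattern anywhere in the string.
The match spans [0:2] → 'ok'.

'ok'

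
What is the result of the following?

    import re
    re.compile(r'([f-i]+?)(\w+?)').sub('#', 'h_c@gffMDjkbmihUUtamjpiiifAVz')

The pattern matches one or more of a character in [f-i] (lazy) (captured); then one or more of a word character (lazy) (captured).
Matches: at [0:2] → 'h_'; at [4:6] → 'gf'; at [6:8] → 'fM'; at [13:15] → 'ih'; at [22:24] → 'ii'; ….
Each match is replaced by '#'.

'#c@##Djkbm#UUtamjp##AVz'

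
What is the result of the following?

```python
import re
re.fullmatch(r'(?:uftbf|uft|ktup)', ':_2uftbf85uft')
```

`re.fullmatch` requires the pattern to consume the entire string.
Here the pattern can't cover the whole string, so the call returns None.

None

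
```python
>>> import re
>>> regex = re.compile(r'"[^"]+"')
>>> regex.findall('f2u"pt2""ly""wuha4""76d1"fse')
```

['"pt2"', '"ly"', '"wuha4"', '"76d1"']

With no groups in the pattern, `findall` gives back each whole match — 4 here.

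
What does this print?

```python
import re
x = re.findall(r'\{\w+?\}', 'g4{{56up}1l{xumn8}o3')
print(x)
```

['{56up}', '{xumn8}']

`findall` yields the raw match text (2 of them) because the pattern has no groups.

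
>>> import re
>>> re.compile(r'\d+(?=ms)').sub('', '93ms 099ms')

Because the assertion is zero-width, the text it checks is not consumed and won't appear in the result.
Matches: at [0:2] → '93'; at [5:8] → '099'.
Every occurrence is swapped for ''.

'ms ms'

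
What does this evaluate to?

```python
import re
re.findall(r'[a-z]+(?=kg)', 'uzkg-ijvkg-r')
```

['uz', 'ijv']

The lookaround is zero-width — it requires the adjacent text to match without consuming it, so the asserted text isn't part of the match.
Matches: at [0:2] → 'uz'; at [5:8] → 'ijv'.
Since nothing is captured, `findall` lists the 2 matched substrings directly.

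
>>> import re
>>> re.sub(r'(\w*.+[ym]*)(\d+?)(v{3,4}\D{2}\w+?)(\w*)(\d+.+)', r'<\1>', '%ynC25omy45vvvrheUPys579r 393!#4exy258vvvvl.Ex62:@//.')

'<%ynC25omy45vvvrheUPys579r 393!#4exy25>'

`\1` in the replacement pulls in group 1's text for each match.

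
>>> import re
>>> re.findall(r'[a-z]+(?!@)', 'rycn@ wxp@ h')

A negative assertion filters positions out without eating any characters.
`findall` yields the raw match text (3 of them) because the pattern has no groups.

['ryc', 'wx', 'h']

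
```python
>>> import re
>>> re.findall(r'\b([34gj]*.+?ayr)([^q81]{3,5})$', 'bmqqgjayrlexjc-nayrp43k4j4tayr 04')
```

The pattern matches a word boundary (`\b`, zero-width); then zero or more of one of [34gj], then one or more of any character (lazy), then the literal 'ayr' (captured); then 3 to 5 of any character except [q81] (captured); then anchored at the end.
Matches: at [0:33] match 'bmqqgjayrlexjc-nayrp43k4j4tayr 04', groups = ('bmqqgjayrlexjc-nayrp43k4j4tayr', ' 04').
`findall` packs the 2 group values into a tuple for every match.

[('bmqqgjayrlexjc-nayrp43k4j4tayr', ' 04')]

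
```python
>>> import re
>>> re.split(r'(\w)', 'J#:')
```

Pattern: a word character (captured).
Matches to split on: at [0:1] → 'J'.
Because the pattern has a capturing group, `split` also inserts each captured text between the pieces.

['', 'J', '#:']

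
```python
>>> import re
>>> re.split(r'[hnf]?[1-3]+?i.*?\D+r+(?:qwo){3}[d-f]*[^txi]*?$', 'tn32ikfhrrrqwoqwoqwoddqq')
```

This matches optionally one of [hnf], then one or more of a character in [1-3] (lazy), then the literal 'i'; then zero or more of any character (lazy), then one or more of a non-digit, then one or more of a literal 'r'; then the literal 'qwo' repeated 3 times, then zero or more of a character in [d-f], then zero or more of any character except [txi] (lazy); then anchored at the end.
`split` removes every match and returns the 2 fragments in between.

['t', '']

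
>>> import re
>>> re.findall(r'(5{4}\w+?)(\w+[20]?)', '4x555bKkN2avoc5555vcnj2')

[('5555v', 'cnj2')]

Pattern: exactly 4 of a literal '5', then one or more of a word character (lazy) (captured); then one or more of a word character, then optionally one of [20] (captured).
With 2 capturing groups, `findall` returns a 2-tuple per match.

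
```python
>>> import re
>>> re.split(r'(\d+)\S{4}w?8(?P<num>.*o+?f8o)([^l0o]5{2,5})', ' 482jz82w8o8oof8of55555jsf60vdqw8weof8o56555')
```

This matches one or more of a digit (captured); then exactly 4 of a non-whitespace character, then optionally a literal 'w', then the literal '8'; then zero or more of any character, then one or more of a literal 'o' (lazy), then the literal 'f8o' (captured as 'num'); then any character except [l0o], then 2 to 5 of the literal '5' (captured).
With a capturing group present, the delimiter's captured portion is kept in the result list.

[' ', '482', 'o8oof8o', 'f55555', 'jsf60vdqw8weof8o56555']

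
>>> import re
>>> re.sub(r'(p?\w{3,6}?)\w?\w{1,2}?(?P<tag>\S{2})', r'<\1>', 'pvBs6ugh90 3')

Lazy quantifiers expand one character at a time until the remainder of the pattern can match.
Each match is replaced using the text its own group 1 captured.

'<pvBs>90 3'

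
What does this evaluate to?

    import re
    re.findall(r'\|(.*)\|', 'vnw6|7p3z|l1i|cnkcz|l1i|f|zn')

With a single group, `findall` returns only what that group captured — 1 item.

['7p3z|l1i|cnkcz|l1i|f']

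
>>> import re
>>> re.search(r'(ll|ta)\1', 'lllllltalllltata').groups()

A backreference is literal: `\1` must see the identical characters the first group matched.
`search` walks the string left to right and returns the first match it finds.
The match spans [0:4] → 'llll'.
Captured: group 1 = 'll'.

('ll',)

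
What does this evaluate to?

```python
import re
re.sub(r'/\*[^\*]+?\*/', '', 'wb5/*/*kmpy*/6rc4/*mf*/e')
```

'wb5/*6rc4e'

Matches: at [5:13] → '/*kmpy*/'; at [17:23] → '/*mf*/'.
Every occurrence is swapped for ''.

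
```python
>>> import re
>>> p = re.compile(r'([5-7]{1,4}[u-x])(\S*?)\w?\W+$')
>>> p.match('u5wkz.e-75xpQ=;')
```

None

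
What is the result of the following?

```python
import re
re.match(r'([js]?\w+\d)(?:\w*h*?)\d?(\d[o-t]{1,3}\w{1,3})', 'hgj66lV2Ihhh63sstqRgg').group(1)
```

Pattern: optionally one of [js], then one or more of a word character, then a digit (captured); then zero or more of a word character, then zero or more of a literal 'h' (lazy) (non-capturing group); then optionally a digit; then a digit, then 1 to 3 of a character in [o-t], then 1 to 3 of a word character (captured).
With `match`, the pattern is implicitly anchored at the beginning.
The match spans [0:20] → 'hgj66lV2Ihhh63sstqRg'.
Captured: group 1 = 'hgj66lV2Ihhh6', group 2 = '3sstqRg'.

'hgj66lV2Ihhh6'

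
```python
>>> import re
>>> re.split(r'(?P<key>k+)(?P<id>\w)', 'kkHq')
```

Pattern: one or more of a literal 'k' (captured as 'key'); then a word character (captured as 'id').
Matches to split on: at [0:3] → 'kkH'.
With a capturing group present, the delimiter's captured portion is kept in the result list.

['', 'kk', 'H', 'q']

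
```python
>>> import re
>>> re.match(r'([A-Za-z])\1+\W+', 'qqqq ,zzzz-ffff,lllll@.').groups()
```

('q',)

`\1` has to match the exact text group 1 already captured.
With `match`, the pattern is implicitly anchored at the beginning.
The match spans [0:6] → 'qqqq ,'.
Captured: group 1 = 'q'.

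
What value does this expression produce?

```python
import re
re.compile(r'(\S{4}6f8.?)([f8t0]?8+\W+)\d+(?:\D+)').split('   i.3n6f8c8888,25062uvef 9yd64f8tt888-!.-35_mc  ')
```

['   ', 'i.3n6f8c', '8888,', '9yd64f8tt888-!.-35_mc  ']

This matches exactly 4 of a non-whitespace character, then the literal '6f8', then optionally any character (captured); then optionally one of [f8t0], then one or more of the literal '8', then one or more of a non-word character (captured); then one or more of a digit; then one or more of a non-digit (non-capturing group).
Because the pattern has a capturing group, `split` also inserts each captured text between the pieces.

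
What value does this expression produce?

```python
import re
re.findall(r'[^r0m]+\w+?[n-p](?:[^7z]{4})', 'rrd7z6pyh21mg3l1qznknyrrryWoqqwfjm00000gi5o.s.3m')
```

['d7z6pyh21mg3l1qznknyr', 'yWoqqwfjm00000gi5o.s.3']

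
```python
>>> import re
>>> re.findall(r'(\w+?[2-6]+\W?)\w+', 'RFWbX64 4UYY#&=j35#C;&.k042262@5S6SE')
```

The pattern matches one or more of a word character (lazy), then one or more of a character in [2-6], then optionally a non-word character (captured); then one or more of a word character.
With a single group, `findall` returns only what that group captured — 3 items.

['RFWbX64 ', 'j35#', 'k042262@']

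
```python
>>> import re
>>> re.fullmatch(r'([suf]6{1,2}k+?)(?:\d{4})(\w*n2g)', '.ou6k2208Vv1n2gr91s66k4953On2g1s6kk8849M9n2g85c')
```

Pattern: one of [suf], then 1 to 2 of the literal '6', then one or more of a literal 'k' (lazy) (captured); then exactly 4 of a digit (non-capturing group); then zero or more of a word character, then the literal 'n2g' (captured).
`fullmatch` succeeds only if the pattern covers the string from start to end.
Here the string isn't matched end-to-end, so the call returns None.

None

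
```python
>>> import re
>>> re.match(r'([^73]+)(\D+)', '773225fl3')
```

None

`re.match` only tries the pattern at the start of the string.
Here position 0 doesn't satisfy it, so the call returns None.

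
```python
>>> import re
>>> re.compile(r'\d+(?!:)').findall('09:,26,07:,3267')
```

['0', '26', '0', '3267']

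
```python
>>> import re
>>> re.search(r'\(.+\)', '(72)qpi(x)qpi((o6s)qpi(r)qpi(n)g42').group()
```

'(72)qpi(x)qpi((o6s)qpi(r)qpi(n)'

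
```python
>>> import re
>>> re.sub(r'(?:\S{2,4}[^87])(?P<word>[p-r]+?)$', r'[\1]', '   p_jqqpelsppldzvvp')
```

`\1` in the replacement pulls in group 1's text for each match.

'   p_jqqpelspp[p]'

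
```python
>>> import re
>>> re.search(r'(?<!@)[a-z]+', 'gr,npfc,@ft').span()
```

(0, 2)

The negative lookaround is zero-width — it rules out positions where the adjacent text would match, without consuming anything.
The match spans [0:2] → 'gr'.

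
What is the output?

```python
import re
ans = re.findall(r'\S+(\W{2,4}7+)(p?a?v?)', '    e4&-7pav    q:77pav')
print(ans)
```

[('&-7', 'pav')]

This matches one or more of a non-whitespace character; then 2 to 4 of a non-word character, then one or more of the literal '7' (captured); then optionally the literal 'p', then optionally the literal 'a', then optionally the literal 'v' (captured).
Multiple groups make `findall` return tuples — one 2-tuple for the one match.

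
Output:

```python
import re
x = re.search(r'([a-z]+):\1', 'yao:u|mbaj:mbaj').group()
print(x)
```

After group 1 captures some text, `\1` only succeeds where that same text appears again.
The match spans [6:15] → 'mbaj:mbaj'.

mbaj:mbaj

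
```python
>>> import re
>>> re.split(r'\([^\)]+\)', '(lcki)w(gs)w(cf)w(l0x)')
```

['', 'w', 'w', 'w', '']

Matches to split on: at [0:6] → '(lcki)'; at [7:11] → '(gs)'; at [12:16] → '(cf)'; at [17:22] → '(l0x)'.
The string is cut at each match, leaving 5 pieces.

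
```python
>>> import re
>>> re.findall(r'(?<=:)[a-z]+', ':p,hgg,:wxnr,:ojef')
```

Because the assertion is zero-width, the text it checks is not consumed and won't appear in the result.
No capturing groups, so `findall` returns the 3 full match strings.

['p', 'wxnr', 'ojef']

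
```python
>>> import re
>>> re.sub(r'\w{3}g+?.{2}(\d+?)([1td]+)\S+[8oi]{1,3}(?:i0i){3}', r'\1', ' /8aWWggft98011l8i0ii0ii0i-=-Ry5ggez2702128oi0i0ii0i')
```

The pattern matches exactly 3 of a word character, then one or more of a literal 'g' (lazy), then exactly 2 of any character; then one or more of a digit (lazy) (captured); then one or more of one of [1td] (captured); then one or more of a non-whitespace character, then 1 to 3 of one of [8oi], then the literal 'i0i' repeated 3 times.
Lazy quantifiers expand one character at a time until the remainder of the pattern can match.
Matches: at [3:26] → 'aWWggft98011l8i0ii0ii0i'.
`\1` in the replacement pulls in group 1's text for each match.

' /8980-=-Ry5ggez2702128oi0i0ii0i'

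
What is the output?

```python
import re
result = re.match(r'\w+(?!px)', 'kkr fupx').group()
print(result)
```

A negative assertion filters positions out without eating any characters.
`re.match` won't scan ahead — the pattern has to work from the very first character.
The match spans [0:3] → 'kkr'.

kkr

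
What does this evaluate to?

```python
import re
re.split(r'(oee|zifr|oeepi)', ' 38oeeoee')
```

Matches to split on: at [3:6] → 'oee'; at [6:9] → 'oee'.
The group in the pattern means `split` returns the separators' captures alongside the pieces.

[' 38', 'oee', '', 'oee', '']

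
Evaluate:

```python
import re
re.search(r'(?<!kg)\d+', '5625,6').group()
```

The negative lookaround is zero-width — it rules out positions where the adjacent text would match, without consuming anything.
Unlike `match`, `search` isn't anchored — it looks for the pattern anywhere in the string.
The match spans [0:4] → '5625'.

'5625'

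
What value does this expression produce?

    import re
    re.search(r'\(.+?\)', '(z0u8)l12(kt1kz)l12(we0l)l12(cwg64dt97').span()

The `?` after the quantifier makes it lazy — it takes as little as possible before letting the rest of the pattern try.
Unlike `match`, `search` isn't anchored — it looks for the pattern anywhere in the string.
The match spans [0:6] → '(z0u8)'.

(0, 6)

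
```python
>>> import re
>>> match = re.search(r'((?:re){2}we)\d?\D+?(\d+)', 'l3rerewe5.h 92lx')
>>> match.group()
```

'rerewe5.h 92'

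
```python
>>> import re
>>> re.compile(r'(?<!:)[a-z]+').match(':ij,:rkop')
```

None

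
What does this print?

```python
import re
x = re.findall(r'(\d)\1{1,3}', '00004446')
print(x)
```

['0', '4']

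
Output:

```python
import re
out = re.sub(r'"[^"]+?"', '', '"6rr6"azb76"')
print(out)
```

azb76"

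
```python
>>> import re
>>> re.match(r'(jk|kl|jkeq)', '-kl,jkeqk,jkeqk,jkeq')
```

With `match`, the pattern is implicitly anchored at the beginning.
Here the string doesn't start with a match, so the call returns None.

None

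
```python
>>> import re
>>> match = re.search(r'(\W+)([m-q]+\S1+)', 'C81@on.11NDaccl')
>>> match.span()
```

(3, 9)

The match spans [3:9] → '@on.11'.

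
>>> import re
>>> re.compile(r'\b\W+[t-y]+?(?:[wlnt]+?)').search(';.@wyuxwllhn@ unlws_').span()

(12, 16)

The pattern matches a word boundary (`\b`, zero-width); then one or more of a non-word character, then one or more of a character in [t-y] (lazy); then one or more of one of [wlnt] (lazy) (non-capturing group).
A `+?`/`*?`/`{m,n}?` starts at its minimum and grows only as far as needed for what follows to match.
`re.search` tries every starting position until one works.
The match spans [12:16] → '@ un'.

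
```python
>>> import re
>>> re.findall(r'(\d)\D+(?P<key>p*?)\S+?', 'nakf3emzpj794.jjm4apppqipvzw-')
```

[('3', ''), ('4', '')]

Pattern: a digit (captured); then one or more of a non-digit; then zero or more of a literal 'p' (lazy) (captured as 'key'); then one or more of a non-whitespace character (lazy).
Lazy quantifiers expand one character at a time until the remainder of the pattern can match.
Scanning left to right: at [4:11] match '3emzpj7', groups = ('3', ''); at [12:18] match '4.jjm4', groups = ('4', '').
2 groups means each result is a tuple of 2 captured strings — 2 here.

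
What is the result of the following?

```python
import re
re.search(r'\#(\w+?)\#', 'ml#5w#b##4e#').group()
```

The match spans [2:6] → '#5w#'.

'#5w#'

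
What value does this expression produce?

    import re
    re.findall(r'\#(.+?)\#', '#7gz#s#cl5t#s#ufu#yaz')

Scanning left to right: at [0:5] match '#7gz#', group 1 = '7gz'; at [6:12] match '#cl5t#', group 1 = 'cl5t'; at [13:18] match '#ufu#', group 1 = 'ufu'.
One capturing group, so `findall` returns just the captured substring from each match — 3 in all.

['7gz', 'cl5t', 'ufu']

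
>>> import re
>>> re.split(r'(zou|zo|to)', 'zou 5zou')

Branches in `(...|...)` are attempted left-to-right; the first branch that allows the whole pattern to succeed is taken.
Matches to split on: at [0:3] → 'zou'; at [5:8] → 'zou'.
Because the pattern has a capturing group, `split` also inserts each captured text between the pieces.

['', 'zou', ' 5', 'zou', '']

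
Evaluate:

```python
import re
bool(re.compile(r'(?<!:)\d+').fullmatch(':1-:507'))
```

`re.fullmatch` is like wrapping the pattern in `^…$` (in single-line mode).
Here the string isn't matched end-to-end, so the call returns None, and `bool(None)` is False.

False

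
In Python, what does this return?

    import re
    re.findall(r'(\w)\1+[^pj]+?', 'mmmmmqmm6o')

['m', 'm']

`\1` has to match the exact text group 1 already captured.
Walking the string: at [0:6] match 'mmmmmq', group 1 = 'm'; at [6:9] match 'mm6', group 1 = 'm'.
`findall` collects group 1 from each match (2 total).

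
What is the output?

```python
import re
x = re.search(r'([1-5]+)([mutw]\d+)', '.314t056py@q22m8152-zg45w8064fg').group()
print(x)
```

314t056

Pattern: one or more of a character in [1-5] (captured); then one of [mutw], then one or more of a digit (captured).
The match spans [1:8] → '314t056'.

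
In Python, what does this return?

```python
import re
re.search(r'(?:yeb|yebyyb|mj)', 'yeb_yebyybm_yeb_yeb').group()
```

The match spans [0:3] → 'yeb'.

'yeb'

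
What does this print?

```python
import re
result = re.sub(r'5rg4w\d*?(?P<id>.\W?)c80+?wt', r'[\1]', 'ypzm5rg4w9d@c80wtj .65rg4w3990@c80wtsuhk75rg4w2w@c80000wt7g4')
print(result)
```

ypzm[d@]j .6[0@]suhk7[w@]7g4

The pattern matches the literal '5r', then the literal 'g4w', then zero or more of a digit (lazy); then any character, then optionally a non-word character (captured as 'id'); then the literal 'c8', then one or more of the literal '0' (lazy), then the literal 'wt'.
A `+?`/`*?`/`{m,n}?` starts at its minimum and grows only as far as needed for what follows to match.
Matches: at [4:17] → '5rg4w9d@c80wt'; at [21:36] → '5rg4w3990@c80wt'; at [41:57] → '5rg4w2w@c80000wt'.
`\1` in the replacement pulls in group 1's text for each match.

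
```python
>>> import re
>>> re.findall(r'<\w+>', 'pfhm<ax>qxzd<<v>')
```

Scanning left to right: at [4:8] → '<ax>'; at [13:16] → '<v>'.
With no groups in the pattern, `findall` gives back each whole match — 2 here.

['<ax>', '<v>']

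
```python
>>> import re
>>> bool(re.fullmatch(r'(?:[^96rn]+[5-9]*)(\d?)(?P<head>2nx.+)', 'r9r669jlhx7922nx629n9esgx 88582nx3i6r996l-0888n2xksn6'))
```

False

Pattern: one or more of any character except [96rn], then zero or more of a character in [5-9] (non-capturing group); then optionally a digit (captured); then the literal '2nx', then one or more of any character (captured as 'head').
`re.fullmatch` is like wrapping the pattern in `^…$` (in single-line mode).
Here the string isn't matched end-to-end, so the call returns None, and `bool(None)` is False.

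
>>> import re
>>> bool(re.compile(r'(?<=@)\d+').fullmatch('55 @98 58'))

`re.fullmatch` is like wrapping the pattern in `^…$` (in single-line mode).
Here the string isn't matched end-to-end, so the call returns None, and `bool(None)` is False.

False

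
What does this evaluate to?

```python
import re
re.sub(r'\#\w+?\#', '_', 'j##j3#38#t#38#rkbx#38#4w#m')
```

'j#_38_38_38_m'

Matches: at [2:6] → '#j3#'; at [8:11] → '#t#'; at [13:19] → '#rkbx#'; at [21:25] → '#4w#'.
Every occurrence is swapped for '_'.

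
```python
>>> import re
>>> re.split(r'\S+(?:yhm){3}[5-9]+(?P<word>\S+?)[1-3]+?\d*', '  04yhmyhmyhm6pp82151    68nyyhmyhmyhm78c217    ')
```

['  ', 'pp8', '    ', 'c', '    ']

This matches one or more of a non-whitespace character, then the literal 'yhm' repeated 3 times, then one or more of a character in [5-9]; then one or more of a non-whitespace character (lazy) (captured as 'word'); then one or more of a character in [1-3] (lazy); then zero or more of a digit.
A non-greedy quantifier consumes as few characters as it can — just enough that the remainder of the pattern still matches from where it stops; whatever follows it matches normally.
Matches to split on: at [2:21] → '04yhmyhmyhm6pp82151'; at [25:44] → '68nyyhmyhmyhm78c217'.
With a capturing group present, the delimiter's captured portion is kept in the result list.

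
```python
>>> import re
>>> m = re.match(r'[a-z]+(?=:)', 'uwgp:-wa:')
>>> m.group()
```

'uwgp'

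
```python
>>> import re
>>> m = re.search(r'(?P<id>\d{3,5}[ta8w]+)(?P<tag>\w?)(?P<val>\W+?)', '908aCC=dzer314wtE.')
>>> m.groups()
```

The match spans [11:18] → '314wtE.'.
Captured: group 1 = '314wt', group 2 = 'E', group 3 = '.'.

('314wt', 'E', '.')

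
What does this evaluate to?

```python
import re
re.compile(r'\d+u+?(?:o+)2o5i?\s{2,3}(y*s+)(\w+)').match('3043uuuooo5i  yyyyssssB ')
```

None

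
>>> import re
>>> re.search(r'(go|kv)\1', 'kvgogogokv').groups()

('go',)

After group 1 captures some text, `\1` only succeeds where that same text appears again.
Unlike `match`, `search` isn't anchored — it looks for the pattern anywhere in the string.
The match spans [2:6] → 'gogo'.
Captured: group 1 = 'go'.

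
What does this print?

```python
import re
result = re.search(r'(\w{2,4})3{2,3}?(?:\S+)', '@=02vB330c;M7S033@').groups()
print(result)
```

('02vB',)

Pattern: 2 to 4 of a word character (captured); then 2 to 3 of a literal '3' (lazy); then one or more of a non-whitespace character (non-capturing group).
`re.search` tries every starting position until one works.
The match spans [2:18] → '02vB330c;M7S033@'.
Captured: group 1 = '02vB'.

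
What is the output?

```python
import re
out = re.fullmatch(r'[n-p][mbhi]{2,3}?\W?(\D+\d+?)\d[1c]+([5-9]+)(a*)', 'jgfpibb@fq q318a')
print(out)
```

This matches a character in [n-p], then 2 to 3 of one of [mbhi] (lazy), then optionally a non-word character; then one or more of a non-digit, then one or more of a digit (lazy) (captured); then a digit, then one or more of one of [1c]; then one or more of a character in [5-9] (captured); then zero or more of a literal 'a' (captured).
`fullmatch` succeeds only if the pattern covers the string from start to end.
Here the string isn't matched end-to-end, so the call returns None.

None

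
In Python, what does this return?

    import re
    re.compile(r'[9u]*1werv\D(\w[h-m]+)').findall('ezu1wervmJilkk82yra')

The pattern matches zero or more of one of [9u], then the literal '1we'; then the literal 'rv', then a non-digit; then a word character, then one or more of a character in [h-m] (captured).
Matches: at [2:14] match 'u1wervmJilkk', group 1 = 'Jilkk'.
`findall` collects group 1 from the one match (1 total).

['Jilkk']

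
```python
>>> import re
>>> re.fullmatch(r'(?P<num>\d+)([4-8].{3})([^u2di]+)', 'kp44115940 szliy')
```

None

The pattern matches one or more of a digit (captured as 'num'); then a character in [4-8], then exactly 3 of any character (captured); then one or more of any character except [u2di] (captured).
`re.fullmatch` requires the pattern to consume the entire string.
Here there's no way to consume every character, so the call returns None.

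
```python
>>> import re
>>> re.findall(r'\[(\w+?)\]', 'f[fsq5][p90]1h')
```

Matches: at [1:7] match '[fsq5]', group 1 = 'fsq5'; at [7:12] match '[p90]', group 1 = 'p90'.
With a single group, `findall` returns only what that group captured — 2 items.

['fsq5', 'p90']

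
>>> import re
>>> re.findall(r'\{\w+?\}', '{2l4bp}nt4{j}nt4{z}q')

Matches: at [0:7] → '{2l4bp}'; at [10:13] → '{j}'; at [16:19] → '{z}'.
`findall` yields the raw match text (3 of them) because the pattern has no groups.

['{2l4bp}', '{j}', '{z}']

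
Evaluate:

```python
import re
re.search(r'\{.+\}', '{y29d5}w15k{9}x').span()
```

(0, 14)

`re.search` scans for the first position where the pattern succeeds.
The match spans [0:14] → '{y29d5}w15k{9}'.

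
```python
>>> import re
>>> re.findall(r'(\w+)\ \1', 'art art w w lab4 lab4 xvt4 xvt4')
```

`\1` is not a pattern — it's the concrete string captured by group 1, re-applied verbatim.
Because there's exactly one group, `findall` drops the full match and keeps group 1 from each hit.

['art', 'w', 'lab4', 'xvt4']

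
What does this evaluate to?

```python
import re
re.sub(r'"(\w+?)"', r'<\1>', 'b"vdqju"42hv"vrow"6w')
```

'b<vdqju>42hv<vrow>6w'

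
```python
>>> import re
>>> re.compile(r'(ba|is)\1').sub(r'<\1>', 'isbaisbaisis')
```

'isbaisba<is>'

After group 1 captures some text, `\1` only succeeds where that same text appears again.
Each match is replaced using the text its own group 1 captured.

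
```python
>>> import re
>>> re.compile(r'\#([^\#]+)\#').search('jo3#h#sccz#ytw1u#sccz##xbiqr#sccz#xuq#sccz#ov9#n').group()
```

`search` walks the string left to right and returns the first match it finds.
The match spans [3:6] → '#h#'.
Captured: group 1 = 'h'.

'#h#'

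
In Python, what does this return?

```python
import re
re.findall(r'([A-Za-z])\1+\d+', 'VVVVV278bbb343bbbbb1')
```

['V', 'b', 'b']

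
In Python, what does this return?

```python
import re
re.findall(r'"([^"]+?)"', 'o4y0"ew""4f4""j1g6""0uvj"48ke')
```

Scanning left to right: at [4:8] match '"ew"', group 1 = 'ew'; at [8:13] match '"4f4"', group 1 = '4f4'; at [13:19] match '"j1g6"', group 1 = 'j1g6'; at [19:25] match '"0uvj"', group 1 = '0uvj'.
`findall` collects group 1 from each match (4 total).

['ew', '4f4', 'j1g6', '0uvj']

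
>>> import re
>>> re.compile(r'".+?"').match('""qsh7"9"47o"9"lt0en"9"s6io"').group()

'""qsh7"'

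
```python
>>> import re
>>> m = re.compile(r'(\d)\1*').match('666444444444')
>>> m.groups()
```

The match spans [0:3] → '666'.
Captured: group 1 = '6'.

('6',)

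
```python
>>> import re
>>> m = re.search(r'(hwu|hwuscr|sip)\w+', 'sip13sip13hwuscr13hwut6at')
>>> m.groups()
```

('sip',)

`search` walks the string left to right and returns the first match it finds.
The match spans [0:25] → 'sip13sip13hwuscr13hwut6at'.
Captured: group 1 = 'sip'.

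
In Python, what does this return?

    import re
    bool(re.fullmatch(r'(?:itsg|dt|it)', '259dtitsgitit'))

False

`re.fullmatch` is like wrapping the pattern in `^…$` (in single-line mode).
Here there's no way to consume every character, so the call returns None, and `bool(None)` is False.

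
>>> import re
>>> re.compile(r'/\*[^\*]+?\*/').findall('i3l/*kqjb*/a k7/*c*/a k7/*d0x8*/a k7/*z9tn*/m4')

Walking the string: at [3:11] → '/*kqjb*/'; at [15:20] → '/*c*/'; at [24:32] → '/*d0x8*/'; at [36:44] → '/*z9tn*/'.
With no groups in the pattern, `findall` gives back each whole match — 4 here.

['/*kqjb*/', '/*c*/', '/*d0x8*/', '/*z9tn*/']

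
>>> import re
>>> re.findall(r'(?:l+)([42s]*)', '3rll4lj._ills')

['4', '', 's']

The pattern matches one or more of a literal 'l' (non-capturing group); then zero or more of one of [42s] (captured).
Matches: at [2:5] match 'll4', group 1 = '4'; at [5:6] match 'l', group 1 = ''; at [10:13] match 'lls', group 1 = 's'.
`findall` collects group 1 from each match (3 total).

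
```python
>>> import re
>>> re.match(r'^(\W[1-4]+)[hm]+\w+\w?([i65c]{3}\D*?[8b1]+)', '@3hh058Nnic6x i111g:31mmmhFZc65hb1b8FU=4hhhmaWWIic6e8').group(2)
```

'ic6x i111'

This matches anchored at the start of the string; then a non-word character, then one or more of a character in [1-4] (captured); then one or more of one of [hm]; then one or more of a word character, then optionally a word character; then exactly 3 of one of [i65c], then zero or more of a non-digit (lazy), then one or more of one of [8b1] (captured).
`re.match` won't scan ahead — the pattern has to work from the very first character.
The match spans [0:18] → '@3hh058Nnic6x i111'.
Captured: group 1 = '@3', group 2 = 'ic6x i111'.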